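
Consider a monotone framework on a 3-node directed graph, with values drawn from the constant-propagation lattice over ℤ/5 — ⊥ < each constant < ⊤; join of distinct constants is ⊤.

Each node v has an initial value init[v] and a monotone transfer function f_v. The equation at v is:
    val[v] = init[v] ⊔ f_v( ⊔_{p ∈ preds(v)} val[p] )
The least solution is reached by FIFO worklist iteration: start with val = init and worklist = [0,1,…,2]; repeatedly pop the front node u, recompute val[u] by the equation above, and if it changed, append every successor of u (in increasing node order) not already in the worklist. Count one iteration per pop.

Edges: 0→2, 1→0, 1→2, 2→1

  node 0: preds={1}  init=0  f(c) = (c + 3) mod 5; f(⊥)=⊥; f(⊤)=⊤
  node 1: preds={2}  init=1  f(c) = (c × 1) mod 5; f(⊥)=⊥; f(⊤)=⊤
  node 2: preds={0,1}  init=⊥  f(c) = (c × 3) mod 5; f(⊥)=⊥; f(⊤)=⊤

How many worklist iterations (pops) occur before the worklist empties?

6

Trace (6 dequeues):
  [1] u=0 | in 1 | out ⊤ | prev 0 | push {}
  [2] u=1 | in ⊥ | out 1 | ==
  [3] u=2 | in ⊤ | out ⊤ | prev ⊥ | push {1}
  [4] u=1 | in ⊤ | out ⊤ | prev 1 | push {0,2}
  [5] u=0 | in ⊤ | out ⊤ | ==
  [6] u=2 | in ⊤ | out ⊤ | ==

Converged values:
  [0] ⊤
  [1] ⊤
  [2] ⊤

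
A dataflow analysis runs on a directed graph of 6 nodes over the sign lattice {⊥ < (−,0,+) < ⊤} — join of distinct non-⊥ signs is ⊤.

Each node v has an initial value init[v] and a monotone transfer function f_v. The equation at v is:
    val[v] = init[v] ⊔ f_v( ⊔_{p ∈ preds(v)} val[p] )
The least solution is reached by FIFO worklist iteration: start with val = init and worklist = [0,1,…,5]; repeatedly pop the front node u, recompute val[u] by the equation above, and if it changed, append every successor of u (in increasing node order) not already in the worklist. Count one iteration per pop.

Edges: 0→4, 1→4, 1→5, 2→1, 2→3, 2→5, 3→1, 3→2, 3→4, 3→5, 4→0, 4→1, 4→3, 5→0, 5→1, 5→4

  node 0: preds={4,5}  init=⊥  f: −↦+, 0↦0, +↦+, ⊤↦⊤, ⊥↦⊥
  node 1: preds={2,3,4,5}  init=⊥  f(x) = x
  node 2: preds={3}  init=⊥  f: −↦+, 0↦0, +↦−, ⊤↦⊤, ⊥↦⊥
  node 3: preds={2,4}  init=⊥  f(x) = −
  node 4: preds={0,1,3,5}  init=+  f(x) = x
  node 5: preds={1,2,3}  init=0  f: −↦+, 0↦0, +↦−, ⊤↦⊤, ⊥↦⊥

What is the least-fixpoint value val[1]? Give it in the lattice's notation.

Worklist (13 pops):
  #1 pop 0: in=⊤ → ⊤ (was ⊥); enqueue []
  #2 pop 1: in=⊤ → ⊤ (was ⊥); enqueue []
  #3 pop 2: in=⊥ → ⊥ (no change)
  #4 pop 3: in=+ → − (was ⊥); enqueue [1,2]
  #5 pop 4: in=⊤ → ⊤ (was +); enqueue [0,3]
  #6 pop 5: in=⊤ → ⊤ (was 0); enqueue [4]
  #7 pop 1: in=⊤ → ⊤ (no change)
  #8 pop 2: in=− → + (was ⊥); enqueue [1,5]
  #9 pop 0: in=⊤ → ⊤ (no change)
  #10 pop 3: in=⊤ → − (no change)
  #11 pop 4: in=⊤ → ⊤ (no change)
  #12 pop 1: in=⊤ → ⊤ (no change)
  #13 pop 5: in=⊤ → ⊤ (no change)

Fixpoint:
  val[0] = ⊤
  val[1] = ⊤
  val[2] = +
  val[3] = −
  val[4] = ⊤
  val[5] = ⊤

⊤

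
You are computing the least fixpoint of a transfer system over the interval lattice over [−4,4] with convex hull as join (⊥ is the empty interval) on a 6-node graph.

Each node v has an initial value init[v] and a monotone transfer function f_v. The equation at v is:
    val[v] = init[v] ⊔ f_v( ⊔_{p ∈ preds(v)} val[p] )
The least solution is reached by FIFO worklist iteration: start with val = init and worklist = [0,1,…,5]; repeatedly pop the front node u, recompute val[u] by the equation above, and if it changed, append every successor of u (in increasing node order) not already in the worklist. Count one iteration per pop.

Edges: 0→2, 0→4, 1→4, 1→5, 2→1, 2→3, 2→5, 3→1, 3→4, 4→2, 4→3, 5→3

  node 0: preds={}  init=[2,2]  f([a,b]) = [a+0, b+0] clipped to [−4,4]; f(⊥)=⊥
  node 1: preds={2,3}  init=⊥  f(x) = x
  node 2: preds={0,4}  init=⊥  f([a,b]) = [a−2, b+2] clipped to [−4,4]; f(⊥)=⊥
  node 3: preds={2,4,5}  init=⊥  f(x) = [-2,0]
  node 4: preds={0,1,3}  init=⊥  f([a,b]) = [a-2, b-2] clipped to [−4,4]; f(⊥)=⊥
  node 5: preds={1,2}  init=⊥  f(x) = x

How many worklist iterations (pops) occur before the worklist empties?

Iteration log — 16 steps:
  step 1. node 0  ⊔preds=⊥  new=[2,2]  stable
  step 2. node 1  ⊔preds=⊥  new=⊥  stable
  step 3. node 2  ⊔preds=[2,2]  new=[0,4]  old=⊥  +wl: 1
  step 4. node 3  ⊔preds=[0,4]  new=[-2,0]  old=⊥  +wl: 
  step 5. node 4  ⊔preds=[-2,2]  new=[-4,0]  old=⊥  +wl: 2,3
  step 6. node 5  ⊔preds=[0,4]  new=[0,4]  old=⊥  +wl: 
  step 7. node 1  ⊔preds=[-2,4]  new=[-2,4]  old=⊥  +wl: 4,5
  step 8. node 2  ⊔preds=[-4,2]  new=[-4,4]  old=[0,4]  +wl: 1
  step 9. node 3  ⊔preds=[-4,4]  new=[-2,0]  stable
  step 10. node 4  ⊔preds=[-2,4]  new=[-4,2]  old=[-4,0]  +wl: 2,3
  step 11. node 5  ⊔preds=[-4,4]  new=[-4,4]  old=[0,4]  +wl: 
  step 12. node 1  ⊔preds=[-4,4]  new=[-4,4]  old=[-2,4]  +wl: 4,5
  step 13. node 2  ⊔preds=[-4,2]  new=[-4,4]  stable
  step 14. node 3  ⊔preds=[-4,4]  new=[-2,0]  stable
  step 15. node 4  ⊔preds=[-4,4]  new=[-4,2]  stable
  step 16. node 5  ⊔preds=[-4,4]  new=[-4,4]  stable

Least fixpoint reached:
  node 0: [2,2]
  node 1: [-4,4]
  node 2: [-4,4]
  node 3: [-2,0]
  node 4: [-4,2]
  node 5: [-4,4]

16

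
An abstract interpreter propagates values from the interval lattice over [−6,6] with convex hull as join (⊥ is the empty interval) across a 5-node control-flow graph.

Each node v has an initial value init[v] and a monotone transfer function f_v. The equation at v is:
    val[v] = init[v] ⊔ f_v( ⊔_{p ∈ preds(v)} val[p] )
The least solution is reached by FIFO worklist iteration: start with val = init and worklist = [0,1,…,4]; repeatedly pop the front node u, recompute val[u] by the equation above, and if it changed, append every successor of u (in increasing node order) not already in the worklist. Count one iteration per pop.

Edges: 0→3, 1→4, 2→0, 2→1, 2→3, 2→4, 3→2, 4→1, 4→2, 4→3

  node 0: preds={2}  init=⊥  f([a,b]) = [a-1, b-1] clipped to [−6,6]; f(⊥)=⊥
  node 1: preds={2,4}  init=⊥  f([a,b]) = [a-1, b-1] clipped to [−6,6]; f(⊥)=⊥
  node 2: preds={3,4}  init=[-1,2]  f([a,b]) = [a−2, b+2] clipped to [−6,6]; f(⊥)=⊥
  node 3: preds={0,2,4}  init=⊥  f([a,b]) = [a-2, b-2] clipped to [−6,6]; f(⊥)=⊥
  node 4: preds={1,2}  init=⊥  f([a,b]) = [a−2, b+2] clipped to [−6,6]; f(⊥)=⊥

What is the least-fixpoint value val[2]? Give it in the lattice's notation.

[-6,6]

Worklist (13 pops):
  #1 pop 0: in=[-1,2] → [-2,1] (was ⊥); enqueue []
  #2 pop 1: in=[-1,2] → [-2,1] (was ⊥); enqueue []
  #3 pop 2: in=⊥ → [-1,2] (no change)
  #4 pop 3: in=[-2,2] → [-4,0] (was ⊥); enqueue [2]
  #5 pop 4: in=[-2,2] → [-4,4] (was ⊥); enqueue [1,3]
  #6 pop 2: in=[-4,4] → [-6,6] (was [-1,2]); enqueue [0,4]
  #7 pop 1: in=[-6,6] → [-6,5] (was [-2,1]); enqueue []
  #8 pop 3: in=[-6,6] → [-6,4] (was [-4,0]); enqueue [2]
  #9 pop 0: in=[-6,6] → [-6,5] (was [-2,1]); enqueue [3]
  #10 pop 4: in=[-6,6] → [-6,6] (was [-4,4]); enqueue [1]
  #11 pop 2: in=[-6,6] → [-6,6] (no change)
  #12 pop 3: in=[-6,6] → [-6,4] (no change)
  #13 pop 1: in=[-6,6] → [-6,5] (no change)

Fixpoint:
  val[0] = [-6,5]
  val[1] = [-6,5]
  val[2] = [-6,6]
  val[3] = [-6,4]
  val[4] = [-6,6]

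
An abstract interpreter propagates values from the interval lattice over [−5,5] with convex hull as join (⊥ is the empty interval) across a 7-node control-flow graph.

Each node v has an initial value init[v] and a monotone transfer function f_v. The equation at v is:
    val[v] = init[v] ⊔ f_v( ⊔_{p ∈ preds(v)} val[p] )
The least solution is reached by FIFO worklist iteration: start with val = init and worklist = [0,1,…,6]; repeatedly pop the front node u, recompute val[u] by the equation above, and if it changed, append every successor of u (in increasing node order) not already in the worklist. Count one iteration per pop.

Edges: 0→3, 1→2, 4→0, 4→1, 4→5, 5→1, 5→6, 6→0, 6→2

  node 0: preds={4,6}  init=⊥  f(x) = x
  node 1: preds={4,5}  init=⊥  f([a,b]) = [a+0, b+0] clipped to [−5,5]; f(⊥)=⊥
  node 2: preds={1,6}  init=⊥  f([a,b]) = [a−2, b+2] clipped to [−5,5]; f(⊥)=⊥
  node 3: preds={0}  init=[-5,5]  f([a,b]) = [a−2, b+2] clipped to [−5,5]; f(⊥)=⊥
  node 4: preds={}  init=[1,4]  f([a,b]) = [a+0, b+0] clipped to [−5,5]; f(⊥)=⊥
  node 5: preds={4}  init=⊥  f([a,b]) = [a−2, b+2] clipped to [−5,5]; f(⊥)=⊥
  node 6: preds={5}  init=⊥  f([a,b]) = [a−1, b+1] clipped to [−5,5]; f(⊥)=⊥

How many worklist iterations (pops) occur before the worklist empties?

11

Worklist (11 pops):
  #1 pop 0: in=[1,4] → [1,4] (was ⊥); enqueue []
  #2 pop 1: in=[1,4] → [1,4] (was ⊥); enqueue []
  #3 pop 2: in=[1,4] → [-1,5] (was ⊥); enqueue []
  #4 pop 3: in=[1,4] → [-5,5] (no change)
  #5 pop 4: in=⊥ → [1,4] (no change)
  #6 pop 5: in=[1,4] → [-1,5] (was ⊥); enqueue [1]
  #7 pop 6: in=[-1,5] → [-2,5] (was ⊥); enqueue [0,2]
  #8 pop 1: in=[-1,5] → [-1,5] (was [1,4]); enqueue []
  #9 pop 0: in=[-2,5] → [-2,5] (was [1,4]); enqueue [3]
  #10 pop 2: in=[-2,5] → [-4,5] (was [-1,5]); enqueue []
  #11 pop 3: in=[-2,5] → [-5,5] (no change)

Fixpoint:
  val[0] = [-2,5]
  val[1] = [-1,5]
  val[2] = [-4,5]
  val[3] = [-5,5]
  val[4] = [1,4]
  val[5] = [-1,5]
  val[6] = [-2,5]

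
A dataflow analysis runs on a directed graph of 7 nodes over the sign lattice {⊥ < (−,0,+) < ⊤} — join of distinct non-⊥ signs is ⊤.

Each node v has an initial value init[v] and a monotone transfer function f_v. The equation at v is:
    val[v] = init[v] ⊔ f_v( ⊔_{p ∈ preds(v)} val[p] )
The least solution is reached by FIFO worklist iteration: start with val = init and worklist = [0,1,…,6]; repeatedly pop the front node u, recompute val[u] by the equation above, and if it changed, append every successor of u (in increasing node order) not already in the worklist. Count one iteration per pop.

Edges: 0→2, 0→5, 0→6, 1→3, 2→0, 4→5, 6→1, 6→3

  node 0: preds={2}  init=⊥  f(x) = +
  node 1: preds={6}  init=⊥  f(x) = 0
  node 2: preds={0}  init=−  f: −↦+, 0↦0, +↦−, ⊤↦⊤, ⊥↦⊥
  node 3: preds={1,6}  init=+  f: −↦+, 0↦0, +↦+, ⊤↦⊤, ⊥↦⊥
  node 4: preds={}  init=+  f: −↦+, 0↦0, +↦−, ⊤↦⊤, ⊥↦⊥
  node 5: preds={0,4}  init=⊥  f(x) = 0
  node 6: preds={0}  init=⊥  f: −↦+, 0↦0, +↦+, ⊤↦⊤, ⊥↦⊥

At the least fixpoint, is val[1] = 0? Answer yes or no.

yes

Worklist (9 pops):
  #1 pop 0: in=− → + (was ⊥); enqueue []
  #2 pop 1: in=⊥ → 0 (was ⊥); enqueue []
  #3 pop 2: in=+ → − (no change)
  #4 pop 3: in=0 → ⊤ (was +); enqueue []
  #5 pop 4: in=⊥ → + (no change)
  #6 pop 5: in=+ → 0 (was ⊥); enqueue []
  #7 pop 6: in=+ → + (was ⊥); enqueue [1,3]
  #8 pop 1: in=+ → 0 (no change)
  #9 pop 3: in=⊤ → ⊤ (no change)

Fixpoint:
  val[0] = +
  val[1] = 0
  val[2] = −
  val[3] = ⊤
  val[4] = +
  val[5] = 0
  val[6] = +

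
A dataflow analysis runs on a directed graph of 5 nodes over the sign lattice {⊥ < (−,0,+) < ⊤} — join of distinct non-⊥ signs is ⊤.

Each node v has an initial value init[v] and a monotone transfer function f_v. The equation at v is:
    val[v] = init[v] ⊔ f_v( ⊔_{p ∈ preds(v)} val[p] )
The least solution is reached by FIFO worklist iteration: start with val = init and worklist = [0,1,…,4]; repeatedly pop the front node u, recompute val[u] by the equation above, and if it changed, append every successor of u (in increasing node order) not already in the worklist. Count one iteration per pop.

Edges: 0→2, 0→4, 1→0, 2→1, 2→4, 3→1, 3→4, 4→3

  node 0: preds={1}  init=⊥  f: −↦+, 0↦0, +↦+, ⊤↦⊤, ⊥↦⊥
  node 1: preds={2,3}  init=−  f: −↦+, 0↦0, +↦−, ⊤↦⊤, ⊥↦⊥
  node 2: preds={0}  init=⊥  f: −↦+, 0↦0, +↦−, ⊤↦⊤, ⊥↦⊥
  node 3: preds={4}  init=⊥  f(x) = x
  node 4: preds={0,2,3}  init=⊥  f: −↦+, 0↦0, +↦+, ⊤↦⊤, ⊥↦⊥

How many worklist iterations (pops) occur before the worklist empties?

Worklist (13 pops):
  #1 pop 0: in=− → + (was ⊥); enqueue []
  #2 pop 1: in=⊥ → − (no change)
  #3 pop 2: in=+ → − (was ⊥); enqueue [1]
  #4 pop 3: in=⊥ → ⊥ (no change)
  #5 pop 4: in=⊤ → ⊤ (was ⊥); enqueue [3]
  #6 pop 1: in=− → ⊤ (was −); enqueue [0]
  #7 pop 3: in=⊤ → ⊤ (was ⊥); enqueue [1,4]
  #8 pop 0: in=⊤ → ⊤ (was +); enqueue [2]
  #9 pop 1: in=⊤ → ⊤ (no change)
  #10 pop 4: in=⊤ → ⊤ (no change)
  #11 pop 2: in=⊤ → ⊤ (was −); enqueue [1,4]
  #12 pop 1: in=⊤ → ⊤ (no change)
  #13 pop 4: in=⊤ → ⊤ (no change)

Fixpoint:
  val[0] = ⊤
  val[1] = ⊤
  val[2] = ⊤
  val[3] = ⊤
  val[4] = ⊤

13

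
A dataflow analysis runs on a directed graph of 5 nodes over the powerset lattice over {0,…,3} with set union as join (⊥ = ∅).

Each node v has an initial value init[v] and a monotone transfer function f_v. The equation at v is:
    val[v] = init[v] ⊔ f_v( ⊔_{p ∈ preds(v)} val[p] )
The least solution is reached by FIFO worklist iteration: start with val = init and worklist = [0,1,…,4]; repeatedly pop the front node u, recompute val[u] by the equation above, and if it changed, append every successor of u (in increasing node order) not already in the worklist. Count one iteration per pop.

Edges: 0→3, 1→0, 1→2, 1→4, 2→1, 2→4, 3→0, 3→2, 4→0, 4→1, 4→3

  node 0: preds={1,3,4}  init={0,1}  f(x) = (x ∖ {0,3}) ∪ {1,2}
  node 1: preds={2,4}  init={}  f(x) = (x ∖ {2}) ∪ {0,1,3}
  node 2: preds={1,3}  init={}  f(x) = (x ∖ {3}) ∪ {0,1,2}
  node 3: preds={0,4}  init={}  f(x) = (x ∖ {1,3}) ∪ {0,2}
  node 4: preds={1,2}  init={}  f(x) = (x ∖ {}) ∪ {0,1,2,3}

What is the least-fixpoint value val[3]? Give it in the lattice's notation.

{0,2}

Worklist (9 pops):
  #1 pop 0: in={} → {0,1,2} (was {0,1}); enqueue []
  #2 pop 1: in={} → {0,1,3} (was {}); enqueue [0]
  #3 pop 2: in={0,1,3} → {0,1,2} (was {}); enqueue [1]
  #4 pop 3: in={0,1,2} → {0,2} (was {}); enqueue [2]
  #5 pop 4: in={0,1,2,3} → {0,1,2,3} (was {}); enqueue [3]
  #6 pop 0: in={0,1,2,3} → {0,1,2} (no change)
  #7 pop 1: in={0,1,2,3} → {0,1,3} (no change)
  #8 pop 2: in={0,1,2,3} → {0,1,2} (no change)
  #9 pop 3: in={0,1,2,3} → {0,2} (no change)

Fixpoint:
  val[0] = {0,1,2}
  val[1] = {0,1,3}
  val[2] = {0,1,2}
  val[3] = {0,2}
  val[4] = {0,1,2,3}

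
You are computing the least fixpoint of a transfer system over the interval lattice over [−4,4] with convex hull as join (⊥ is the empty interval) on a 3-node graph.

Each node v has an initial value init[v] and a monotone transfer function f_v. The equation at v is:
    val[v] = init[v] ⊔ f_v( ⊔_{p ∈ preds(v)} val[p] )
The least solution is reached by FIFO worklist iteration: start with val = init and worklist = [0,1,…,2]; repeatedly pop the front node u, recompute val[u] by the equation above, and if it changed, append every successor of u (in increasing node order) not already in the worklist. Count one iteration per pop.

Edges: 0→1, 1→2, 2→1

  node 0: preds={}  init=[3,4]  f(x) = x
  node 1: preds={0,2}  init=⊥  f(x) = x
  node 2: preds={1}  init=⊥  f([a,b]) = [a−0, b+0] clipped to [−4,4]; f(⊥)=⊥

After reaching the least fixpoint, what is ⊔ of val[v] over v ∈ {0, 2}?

[3,4]

Worklist (4 pops):
  #1 pop 0: in=⊥ → [3,4] (no change)
  #2 pop 1: in=[3,4] → [3,4] (was ⊥); enqueue []
  #3 pop 2: in=[3,4] → [3,4] (was ⊥); enqueue [1]
  #4 pop 1: in=[3,4] → [3,4] (no change)

Fixpoint:
  val[0] = [3,4]
  val[1] = [3,4]
  val[2] = [3,4]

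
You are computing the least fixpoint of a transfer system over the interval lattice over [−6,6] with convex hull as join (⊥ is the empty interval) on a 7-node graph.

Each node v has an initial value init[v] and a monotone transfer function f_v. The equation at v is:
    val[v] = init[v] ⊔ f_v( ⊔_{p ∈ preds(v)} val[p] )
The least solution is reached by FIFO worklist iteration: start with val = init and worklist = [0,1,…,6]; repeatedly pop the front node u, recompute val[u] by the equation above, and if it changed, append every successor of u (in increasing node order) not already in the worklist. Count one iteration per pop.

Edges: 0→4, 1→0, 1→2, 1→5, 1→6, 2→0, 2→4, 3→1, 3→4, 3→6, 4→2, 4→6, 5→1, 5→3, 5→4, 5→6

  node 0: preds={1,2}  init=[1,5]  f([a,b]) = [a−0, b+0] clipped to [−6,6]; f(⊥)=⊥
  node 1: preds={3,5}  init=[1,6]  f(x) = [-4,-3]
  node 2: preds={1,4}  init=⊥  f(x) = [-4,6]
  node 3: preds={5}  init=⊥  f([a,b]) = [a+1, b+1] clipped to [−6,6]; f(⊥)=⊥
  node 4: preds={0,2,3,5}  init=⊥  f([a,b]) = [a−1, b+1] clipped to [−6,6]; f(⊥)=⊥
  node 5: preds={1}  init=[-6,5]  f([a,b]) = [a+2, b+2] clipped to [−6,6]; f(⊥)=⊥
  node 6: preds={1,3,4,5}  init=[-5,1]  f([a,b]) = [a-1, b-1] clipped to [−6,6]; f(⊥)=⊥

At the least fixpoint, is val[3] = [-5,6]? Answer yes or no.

yes

Trace (12 dequeues):
  [1] u=0 | in [1,6] | out [1,6] | prev [1,5] | push {}
  [2] u=1 | in [-6,5] | out [-4,6] | prev [1,6] | push {0}
  [3] u=2 | in [-4,6] | out [-4,6] | prev ⊥ | push {}
  [4] u=3 | in [-6,5] | out [-5,6] | prev ⊥ | push {1}
  [5] u=4 | in [-6,6] | out [-6,6] | prev ⊥ | push {2}
  [6] u=5 | in [-4,6] | out [-6,6] | prev [-6,5] | push {3,4}
  [7] u=6 | in [-6,6] | out [-6,5] | prev [-5,1] | push {}
  [8] u=0 | in [-4,6] | out [-4,6] | prev [1,6] | push {}
  [9] u=1 | in [-6,6] | out [-4,6] | ==
  [10] u=2 | in [-6,6] | out [-4,6] | ==
  [11] u=3 | in [-6,6] | out [-5,6] | ==
  [12] u=4 | in [-6,6] | out [-6,6] | ==

Converged values:
  [0] [-4,6]
  [1] [-4,6]
  [2] [-4,6]
  [3] [-5,6]
  [4] [-6,6]
  [5] [-6,6]
  [6] [-6,5]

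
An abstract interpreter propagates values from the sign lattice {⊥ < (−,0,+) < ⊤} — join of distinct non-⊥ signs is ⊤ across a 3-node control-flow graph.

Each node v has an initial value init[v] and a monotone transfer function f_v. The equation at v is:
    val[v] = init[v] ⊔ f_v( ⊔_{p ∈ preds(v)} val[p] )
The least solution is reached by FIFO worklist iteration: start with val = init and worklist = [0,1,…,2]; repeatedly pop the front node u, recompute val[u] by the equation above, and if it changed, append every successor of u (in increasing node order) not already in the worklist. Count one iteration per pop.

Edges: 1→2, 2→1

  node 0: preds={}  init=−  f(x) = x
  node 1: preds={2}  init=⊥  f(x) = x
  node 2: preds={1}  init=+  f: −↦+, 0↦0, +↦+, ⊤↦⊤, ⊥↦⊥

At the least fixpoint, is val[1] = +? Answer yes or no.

yes

Iteration log — 3 steps:
  step 1. node 0  ⊔preds=⊥  new=−  stable
  step 2. node 1  ⊔preds=+  new=+  old=⊥  +wl: 
  step 3. node 2  ⊔preds=+  new=+  stable

Least fixpoint reached:
  node 0: −
  node 1: +
  node 2: +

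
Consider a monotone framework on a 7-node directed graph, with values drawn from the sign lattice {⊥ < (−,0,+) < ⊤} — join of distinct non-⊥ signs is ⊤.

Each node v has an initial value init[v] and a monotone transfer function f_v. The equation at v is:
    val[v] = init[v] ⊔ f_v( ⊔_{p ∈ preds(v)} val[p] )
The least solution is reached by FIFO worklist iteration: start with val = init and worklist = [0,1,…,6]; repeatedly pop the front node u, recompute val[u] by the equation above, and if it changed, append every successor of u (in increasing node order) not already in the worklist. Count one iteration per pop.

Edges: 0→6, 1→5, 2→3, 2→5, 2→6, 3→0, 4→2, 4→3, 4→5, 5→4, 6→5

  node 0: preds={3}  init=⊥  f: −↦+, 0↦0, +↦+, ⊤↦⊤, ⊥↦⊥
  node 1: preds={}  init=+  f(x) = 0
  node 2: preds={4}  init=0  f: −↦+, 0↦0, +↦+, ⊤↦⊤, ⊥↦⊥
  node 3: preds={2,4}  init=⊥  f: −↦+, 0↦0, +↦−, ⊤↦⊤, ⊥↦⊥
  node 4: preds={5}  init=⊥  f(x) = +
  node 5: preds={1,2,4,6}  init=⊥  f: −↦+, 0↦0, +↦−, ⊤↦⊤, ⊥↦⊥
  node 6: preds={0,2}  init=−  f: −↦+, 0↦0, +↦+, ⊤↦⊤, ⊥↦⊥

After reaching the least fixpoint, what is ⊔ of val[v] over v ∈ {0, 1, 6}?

⊤

Iteration log — 15 steps:
  step 1. node 0  ⊔preds=⊥  new=⊥  stable
  step 2. node 1  ⊔preds=⊥  new=⊤  old=+  +wl: 
  step 3. node 2  ⊔preds=⊥  new=0  stable
  step 4. node 3  ⊔preds=0  new=0  old=⊥  +wl: 0
  step 5. node 4  ⊔preds=⊥  new=+  old=⊥  +wl: 2,3
  step 6. node 5  ⊔preds=⊤  new=⊤  old=⊥  +wl: 4
  step 7. node 6  ⊔preds=0  new=⊤  old=−  +wl: 5
  step 8. node 0  ⊔preds=0  new=0  old=⊥  +wl: 6
  step 9. node 2  ⊔preds=+  new=⊤  old=0  +wl: 
  step 10. node 3  ⊔preds=⊤  new=⊤  old=0  +wl: 0
  step 11. node 4  ⊔preds=⊤  new=+  stable
  step 12. node 5  ⊔preds=⊤  new=⊤  stable
  step 13. node 6  ⊔preds=⊤  new=⊤  stable
  step 14. node 0  ⊔preds=⊤  new=⊤  old=0  +wl: 6
  step 15. node 6  ⊔preds=⊤  new=⊤  stable

Least fixpoint reached:
  node 0: ⊤
  node 1: ⊤
  node 2: ⊤
  node 3: ⊤
  node 4: +
  node 5: ⊤
  node 6: ⊤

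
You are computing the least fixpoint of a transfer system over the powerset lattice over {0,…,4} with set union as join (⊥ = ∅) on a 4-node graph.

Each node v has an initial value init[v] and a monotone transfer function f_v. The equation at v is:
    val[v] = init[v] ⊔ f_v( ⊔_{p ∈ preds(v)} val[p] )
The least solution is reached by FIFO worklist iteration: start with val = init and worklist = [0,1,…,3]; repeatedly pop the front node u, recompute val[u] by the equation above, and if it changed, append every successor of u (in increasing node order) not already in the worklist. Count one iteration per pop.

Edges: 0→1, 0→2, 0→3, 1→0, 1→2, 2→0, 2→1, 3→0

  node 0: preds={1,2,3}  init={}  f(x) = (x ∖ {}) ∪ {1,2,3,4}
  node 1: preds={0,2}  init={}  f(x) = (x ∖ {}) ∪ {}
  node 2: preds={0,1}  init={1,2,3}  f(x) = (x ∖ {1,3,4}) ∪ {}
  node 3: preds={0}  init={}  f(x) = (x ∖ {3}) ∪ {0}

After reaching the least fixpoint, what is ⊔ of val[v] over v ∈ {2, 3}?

{0,1,2,3,4}

Worklist (10 pops):
  #1 pop 0: in={1,2,3} → {1,2,3,4} (was {}); enqueue []
  #2 pop 1: in={1,2,3,4} → {1,2,3,4} (was {}); enqueue [0]
  #3 pop 2: in={1,2,3,4} → {1,2,3} (no change)
  #4 pop 3: in={1,2,3,4} → {0,1,2,4} (was {}); enqueue []
  #5 pop 0: in={0,1,2,3,4} → {0,1,2,3,4} (was {1,2,3,4}); enqueue [1,2,3]
  #6 pop 1: in={0,1,2,3,4} → {0,1,2,3,4} (was {1,2,3,4}); enqueue [0]
  #7 pop 2: in={0,1,2,3,4} → {0,1,2,3} (was {1,2,3}); enqueue [1]
  #8 pop 3: in={0,1,2,3,4} → {0,1,2,4} (no change)
  #9 pop 0: in={0,1,2,3,4} → {0,1,2,3,4} (no change)
  #10 pop 1: in={0,1,2,3,4} → {0,1,2,3,4} (no change)

Fixpoint:
  val[0] = {0,1,2,3,4}
  val[1] = {0,1,2,3,4}
  val[2] = {0,1,2,3}
  val[3] = {0,1,2,4}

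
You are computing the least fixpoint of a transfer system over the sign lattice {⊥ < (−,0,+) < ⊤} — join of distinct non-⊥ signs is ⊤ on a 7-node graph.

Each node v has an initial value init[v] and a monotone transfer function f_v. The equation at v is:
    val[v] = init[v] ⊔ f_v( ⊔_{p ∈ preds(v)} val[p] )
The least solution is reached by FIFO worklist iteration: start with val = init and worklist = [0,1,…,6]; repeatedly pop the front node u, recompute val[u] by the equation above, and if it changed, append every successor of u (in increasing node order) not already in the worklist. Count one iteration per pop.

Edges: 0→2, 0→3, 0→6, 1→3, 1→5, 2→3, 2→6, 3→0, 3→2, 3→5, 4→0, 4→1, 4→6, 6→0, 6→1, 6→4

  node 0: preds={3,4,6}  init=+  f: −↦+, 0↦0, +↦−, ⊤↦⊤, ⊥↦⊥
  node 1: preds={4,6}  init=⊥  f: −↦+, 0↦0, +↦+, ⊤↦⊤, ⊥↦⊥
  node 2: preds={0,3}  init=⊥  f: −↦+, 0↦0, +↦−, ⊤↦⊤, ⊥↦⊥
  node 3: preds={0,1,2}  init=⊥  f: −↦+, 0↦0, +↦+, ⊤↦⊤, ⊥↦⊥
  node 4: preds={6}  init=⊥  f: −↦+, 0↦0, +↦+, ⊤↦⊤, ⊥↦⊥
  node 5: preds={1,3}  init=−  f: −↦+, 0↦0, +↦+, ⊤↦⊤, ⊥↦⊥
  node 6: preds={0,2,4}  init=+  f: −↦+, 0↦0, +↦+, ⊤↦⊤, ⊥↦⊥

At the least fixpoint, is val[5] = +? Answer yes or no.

Trace (16 dequeues):
  [1] u=0 | in + | out ⊤ | prev + | push {}
  [2] u=1 | in + | out + | prev ⊥ | push {}
  [3] u=2 | in ⊤ | out ⊤ | prev ⊥ | push {}
  [4] u=3 | in ⊤ | out ⊤ | prev ⊥ | push {0,2}
  [5] u=4 | in + | out + | prev ⊥ | push {1}
  [6] u=5 | in ⊤ | out ⊤ | prev − | push {}
  [7] u=6 | in ⊤ | out ⊤ | prev + | push {4}
  [8] u=0 | in ⊤ | out ⊤ | ==
  [9] u=2 | in ⊤ | out ⊤ | ==
  [10] u=1 | in ⊤ | out ⊤ | prev + | push {3,5}
  [11] u=4 | in ⊤ | out ⊤ | prev + | push {0,1,6}
  [12] u=3 | in ⊤ | out ⊤ | ==
  [13] u=5 | in ⊤ | out ⊤ | ==
  [14] u=0 | in ⊤ | out ⊤ | ==
  [15] u=1 | in ⊤ | out ⊤ | ==
  [16] u=6 | in ⊤ | out ⊤ | ==

Converged values:
  [0] ⊤
  [1] ⊤
  [2] ⊤
  [3] ⊤
  [4] ⊤
  [5] ⊤
  [6] ⊤

no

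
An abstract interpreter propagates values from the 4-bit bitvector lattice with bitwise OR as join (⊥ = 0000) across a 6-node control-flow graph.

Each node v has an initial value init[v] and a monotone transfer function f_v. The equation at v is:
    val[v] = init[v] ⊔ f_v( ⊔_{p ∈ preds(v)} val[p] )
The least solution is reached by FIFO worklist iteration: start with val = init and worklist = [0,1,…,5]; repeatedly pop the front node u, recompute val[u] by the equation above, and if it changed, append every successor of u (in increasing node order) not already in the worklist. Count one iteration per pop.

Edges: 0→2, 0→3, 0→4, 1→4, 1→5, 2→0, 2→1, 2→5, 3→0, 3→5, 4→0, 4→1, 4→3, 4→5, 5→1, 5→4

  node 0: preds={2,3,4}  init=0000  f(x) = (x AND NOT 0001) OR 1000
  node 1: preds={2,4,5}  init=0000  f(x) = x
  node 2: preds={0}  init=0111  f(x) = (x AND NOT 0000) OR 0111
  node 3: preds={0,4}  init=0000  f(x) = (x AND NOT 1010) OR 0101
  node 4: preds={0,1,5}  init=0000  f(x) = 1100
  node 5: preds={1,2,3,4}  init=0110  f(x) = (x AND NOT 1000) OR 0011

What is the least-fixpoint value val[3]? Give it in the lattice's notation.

Worklist (11 pops):
  #1 pop 0: in=0111 → 1110 (was 0000); enqueue []
  #2 pop 1: in=0111 → 0111 (was 0000); enqueue []
  #3 pop 2: in=1110 → 1111 (was 0111); enqueue [0,1]
  #4 pop 3: in=1110 → 0101 (was 0000); enqueue []
  #5 pop 4: in=1111 → 1100 (was 0000); enqueue [3]
  #6 pop 5: in=1111 → 0111 (was 0110); enqueue [4]
  #7 pop 0: in=1111 → 1110 (no change)
  #8 pop 1: in=1111 → 1111 (was 0111); enqueue [5]
  #9 pop 3: in=1110 → 0101 (no change)
  #10 pop 4: in=1111 → 1100 (no change)
  #11 pop 5: in=1111 → 0111 (no change)

Fixpoint:
  val[0] = 1110
  val[1] = 1111
  val[2] = 1111
  val[3] = 0101
  val[4] = 1100
  val[5] = 0111

0101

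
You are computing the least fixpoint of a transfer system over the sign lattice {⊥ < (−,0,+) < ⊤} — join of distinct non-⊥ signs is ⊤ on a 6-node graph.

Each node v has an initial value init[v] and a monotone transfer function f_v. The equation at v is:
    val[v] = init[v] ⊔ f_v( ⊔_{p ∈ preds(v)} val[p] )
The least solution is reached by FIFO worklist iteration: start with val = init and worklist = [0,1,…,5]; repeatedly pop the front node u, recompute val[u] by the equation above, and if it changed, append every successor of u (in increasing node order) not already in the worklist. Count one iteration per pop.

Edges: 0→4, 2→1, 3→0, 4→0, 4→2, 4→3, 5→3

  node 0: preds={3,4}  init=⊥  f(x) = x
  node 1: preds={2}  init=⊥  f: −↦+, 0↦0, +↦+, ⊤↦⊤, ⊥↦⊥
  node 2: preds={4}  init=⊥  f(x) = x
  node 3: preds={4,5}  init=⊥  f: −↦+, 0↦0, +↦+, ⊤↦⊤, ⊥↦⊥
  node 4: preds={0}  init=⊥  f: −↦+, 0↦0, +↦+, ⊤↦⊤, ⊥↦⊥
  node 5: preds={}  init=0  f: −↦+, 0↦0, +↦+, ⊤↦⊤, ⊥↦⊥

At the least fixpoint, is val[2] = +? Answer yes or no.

no

Worklist (12 pops):
  #1 pop 0: in=⊥ → ⊥ (no change)
  #2 pop 1: in=⊥ → ⊥ (no change)
  #3 pop 2: in=⊥ → ⊥ (no change)
  #4 pop 3: in=0 → 0 (was ⊥); enqueue [0]
  #5 pop 4: in=⊥ → ⊥ (no change)
  #6 pop 5: in=⊥ → 0 (no change)
  #7 pop 0: in=0 → 0 (was ⊥); enqueue [4]
  #8 pop 4: in=0 → 0 (was ⊥); enqueue [0,2,3]
  #9 pop 0: in=0 → 0 (no change)
  #10 pop 2: in=0 → 0 (was ⊥); enqueue [1]
  #11 pop 3: in=0 → 0 (no change)
  #12 pop 1: in=0 → 0 (was ⊥); enqueue []

Fixpoint:
  val[0] = 0
  val[1] = 0
  val[2] = 0
  val[3] = 0
  val[4] = 0
  val[5] = 0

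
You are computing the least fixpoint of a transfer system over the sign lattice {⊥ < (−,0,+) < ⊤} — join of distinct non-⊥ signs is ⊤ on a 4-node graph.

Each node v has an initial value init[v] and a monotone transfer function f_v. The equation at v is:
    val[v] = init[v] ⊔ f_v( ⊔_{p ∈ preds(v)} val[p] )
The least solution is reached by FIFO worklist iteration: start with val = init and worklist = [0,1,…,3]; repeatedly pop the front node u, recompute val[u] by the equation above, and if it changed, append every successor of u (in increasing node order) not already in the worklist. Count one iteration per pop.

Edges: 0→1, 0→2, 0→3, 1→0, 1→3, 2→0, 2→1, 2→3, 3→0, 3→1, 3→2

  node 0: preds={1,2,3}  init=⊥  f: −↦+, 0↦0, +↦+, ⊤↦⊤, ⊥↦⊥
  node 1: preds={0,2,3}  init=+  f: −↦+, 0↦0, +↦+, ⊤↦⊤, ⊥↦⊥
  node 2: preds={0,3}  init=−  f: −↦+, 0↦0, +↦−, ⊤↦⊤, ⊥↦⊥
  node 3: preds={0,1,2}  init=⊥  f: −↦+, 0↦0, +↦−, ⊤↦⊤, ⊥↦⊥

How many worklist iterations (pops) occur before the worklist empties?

Worklist (7 pops):
  #1 pop 0: in=⊤ → ⊤ (was ⊥); enqueue []
  #2 pop 1: in=⊤ → ⊤ (was +); enqueue [0]
  #3 pop 2: in=⊤ → ⊤ (was −); enqueue [1]
  #4 pop 3: in=⊤ → ⊤ (was ⊥); enqueue [2]
  #5 pop 0: in=⊤ → ⊤ (no change)
  #6 pop 1: in=⊤ → ⊤ (no change)
  #7 pop 2: in=⊤ → ⊤ (no change)

Fixpoint:
  val[0] = ⊤
  val[1] = ⊤
  val[2] = ⊤
  val[3] = ⊤

7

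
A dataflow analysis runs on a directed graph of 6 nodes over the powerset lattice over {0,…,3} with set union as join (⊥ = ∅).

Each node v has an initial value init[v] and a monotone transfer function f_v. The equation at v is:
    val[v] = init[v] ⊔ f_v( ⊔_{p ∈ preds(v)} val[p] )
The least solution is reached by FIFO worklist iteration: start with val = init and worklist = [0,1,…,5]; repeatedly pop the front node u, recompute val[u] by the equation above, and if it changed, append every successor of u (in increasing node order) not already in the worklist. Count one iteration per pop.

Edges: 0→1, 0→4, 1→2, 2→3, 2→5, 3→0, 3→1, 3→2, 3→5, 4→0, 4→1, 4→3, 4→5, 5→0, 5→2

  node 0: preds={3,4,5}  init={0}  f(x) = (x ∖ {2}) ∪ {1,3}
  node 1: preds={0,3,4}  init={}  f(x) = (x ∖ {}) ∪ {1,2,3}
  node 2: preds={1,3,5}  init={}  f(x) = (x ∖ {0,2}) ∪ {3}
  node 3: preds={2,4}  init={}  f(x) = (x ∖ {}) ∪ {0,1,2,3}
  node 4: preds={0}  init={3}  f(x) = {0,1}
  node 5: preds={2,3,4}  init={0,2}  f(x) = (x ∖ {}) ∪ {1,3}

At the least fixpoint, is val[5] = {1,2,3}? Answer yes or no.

Trace (10 dequeues):
  [1] u=0 | in {0,2,3} | out {0,1,3} | prev {0} | push {}
  [2] u=1 | in {0,1,3} | out {0,1,2,3} | prev {} | push {}
  [3] u=2 | in {0,1,2,3} | out {1,3} | prev {} | push {}
  [4] u=3 | in {1,3} | out {0,1,2,3} | prev {} | push {0,1,2}
  [5] u=4 | in {0,1,3} | out {0,1,3} | prev {3} | push {3}
  [6] u=5 | in {0,1,2,3} | out {0,1,2,3} | prev {0,2} | push {}
  [7] u=0 | in {0,1,2,3} | out {0,1,3} | ==
  [8] u=1 | in {0,1,2,3} | out {0,1,2,3} | ==
  [9] u=2 | in {0,1,2,3} | out {1,3} | ==
  [10] u=3 | in {0,1,3} | out {0,1,2,3} | ==

Converged values:
  [0] {0,1,3}
  [1] {0,1,2,3}
  [2] {1,3}
  [3] {0,1,2,3}
  [4] {0,1,3}
  [5] {0,1,2,3}

no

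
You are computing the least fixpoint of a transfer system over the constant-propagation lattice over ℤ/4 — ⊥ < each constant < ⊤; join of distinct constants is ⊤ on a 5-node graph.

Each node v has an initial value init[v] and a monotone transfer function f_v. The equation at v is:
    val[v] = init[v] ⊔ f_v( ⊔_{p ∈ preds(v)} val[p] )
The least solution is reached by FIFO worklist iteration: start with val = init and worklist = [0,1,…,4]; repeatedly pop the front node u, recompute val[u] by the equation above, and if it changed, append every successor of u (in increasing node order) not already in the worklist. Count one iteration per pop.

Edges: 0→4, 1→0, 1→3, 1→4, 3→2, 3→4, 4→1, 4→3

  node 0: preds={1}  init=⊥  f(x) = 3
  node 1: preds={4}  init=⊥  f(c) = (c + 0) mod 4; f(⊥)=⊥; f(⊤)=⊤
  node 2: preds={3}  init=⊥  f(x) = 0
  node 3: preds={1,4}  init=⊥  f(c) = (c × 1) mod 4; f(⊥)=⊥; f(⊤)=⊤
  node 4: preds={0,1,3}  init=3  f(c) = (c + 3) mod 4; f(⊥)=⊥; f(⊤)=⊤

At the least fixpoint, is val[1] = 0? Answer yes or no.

no

Worklist (12 pops):
  #1 pop 0: in=⊥ → 3 (was ⊥); enqueue []
  #2 pop 1: in=3 → 3 (was ⊥); enqueue [0]
  #3 pop 2: in=⊥ → 0 (was ⊥); enqueue []
  #4 pop 3: in=3 → 3 (was ⊥); enqueue [2]
  #5 pop 4: in=3 → ⊤ (was 3); enqueue [1,3]
  #6 pop 0: in=3 → 3 (no change)
  #7 pop 2: in=3 → 0 (no change)
  #8 pop 1: in=⊤ → ⊤ (was 3); enqueue [0,4]
  #9 pop 3: in=⊤ → ⊤ (was 3); enqueue [2]
  #10 pop 0: in=⊤ → 3 (no change)
  #11 pop 4: in=⊤ → ⊤ (no change)
  #12 pop 2: in=⊤ → 0 (no change)

Fixpoint:
  val[0] = 3
  val[1] = ⊤
  val[2] = 0
  val[3] = ⊤
  val[4] = ⊤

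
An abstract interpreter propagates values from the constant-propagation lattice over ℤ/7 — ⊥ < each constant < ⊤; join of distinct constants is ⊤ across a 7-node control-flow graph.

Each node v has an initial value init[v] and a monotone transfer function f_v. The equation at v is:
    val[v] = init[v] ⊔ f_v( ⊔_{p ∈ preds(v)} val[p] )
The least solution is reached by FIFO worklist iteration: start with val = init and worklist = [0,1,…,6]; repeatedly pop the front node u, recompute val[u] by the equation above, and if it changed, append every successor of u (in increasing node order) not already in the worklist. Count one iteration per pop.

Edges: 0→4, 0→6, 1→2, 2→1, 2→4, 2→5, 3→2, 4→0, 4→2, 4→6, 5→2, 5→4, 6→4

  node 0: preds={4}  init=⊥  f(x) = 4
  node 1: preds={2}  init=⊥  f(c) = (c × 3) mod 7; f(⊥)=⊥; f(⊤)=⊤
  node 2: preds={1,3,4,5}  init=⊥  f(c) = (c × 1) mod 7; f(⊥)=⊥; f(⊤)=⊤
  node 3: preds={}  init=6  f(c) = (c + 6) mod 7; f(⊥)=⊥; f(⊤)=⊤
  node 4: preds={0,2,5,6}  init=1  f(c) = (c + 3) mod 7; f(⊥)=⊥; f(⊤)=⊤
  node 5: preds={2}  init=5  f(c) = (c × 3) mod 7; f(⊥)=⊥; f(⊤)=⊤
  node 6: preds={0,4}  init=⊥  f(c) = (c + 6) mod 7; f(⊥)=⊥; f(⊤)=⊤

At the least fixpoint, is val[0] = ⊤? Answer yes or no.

no

Iteration log — 11 steps:
  step 1. node 0  ⊔preds=1  new=4  old=⊥  +wl: 
  step 2. node 1  ⊔preds=⊥  new=⊥  stable
  step 3. node 2  ⊔preds=⊤  new=⊤  old=⊥  +wl: 1
  step 4. node 3  ⊔preds=⊥  new=6  stable
  step 5. node 4  ⊔preds=⊤  new=⊤  old=1  +wl: 0,2
  step 6. node 5  ⊔preds=⊤  new=⊤  old=5  +wl: 4
  step 7. node 6  ⊔preds=⊤  new=⊤  old=⊥  +wl: 
  step 8. node 1  ⊔preds=⊤  new=⊤  old=⊥  +wl: 
  step 9. node 0  ⊔preds=⊤  new=4  stable
  step 10. node 2  ⊔preds=⊤  new=⊤  stable
  step 11. node 4  ⊔preds=⊤  new=⊤  stable

Least fixpoint reached:
  node 0: 4
  node 1: ⊤
  node 2: ⊤
  node 3: 6
  node 4: ⊤
  node 5: ⊤
  node 6: ⊤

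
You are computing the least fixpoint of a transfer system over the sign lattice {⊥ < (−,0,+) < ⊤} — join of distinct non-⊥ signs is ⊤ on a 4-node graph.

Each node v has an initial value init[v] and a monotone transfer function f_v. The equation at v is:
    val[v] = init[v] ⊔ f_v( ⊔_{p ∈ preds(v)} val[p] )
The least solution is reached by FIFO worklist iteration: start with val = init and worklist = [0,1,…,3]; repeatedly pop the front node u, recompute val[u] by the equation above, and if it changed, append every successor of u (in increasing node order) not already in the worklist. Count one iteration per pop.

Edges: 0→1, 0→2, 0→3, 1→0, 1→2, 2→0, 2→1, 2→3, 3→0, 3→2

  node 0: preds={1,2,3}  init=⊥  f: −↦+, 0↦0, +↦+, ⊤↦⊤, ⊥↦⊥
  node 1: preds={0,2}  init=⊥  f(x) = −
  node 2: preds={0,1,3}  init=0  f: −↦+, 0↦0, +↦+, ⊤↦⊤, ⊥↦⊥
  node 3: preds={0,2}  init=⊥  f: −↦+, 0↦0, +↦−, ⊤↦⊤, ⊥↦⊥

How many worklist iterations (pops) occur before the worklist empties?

Iteration log — 8 steps:
  step 1. node 0  ⊔preds=0  new=0  old=⊥  +wl: 
  step 2. node 1  ⊔preds=0  new=−  old=⊥  +wl: 0
  step 3. node 2  ⊔preds=⊤  new=⊤  old=0  +wl: 1
  step 4. node 3  ⊔preds=⊤  new=⊤  old=⊥  +wl: 2
  step 5. node 0  ⊔preds=⊤  new=⊤  old=0  +wl: 3
  step 6. node 1  ⊔preds=⊤  new=−  stable
  step 7. node 2  ⊔preds=⊤  new=⊤  stable
  step 8. node 3  ⊔preds=⊤  new=⊤  stable

Least fixpoint reached:
  node 0: ⊤
  node 1: −
  node 2: ⊤
  node 3: ⊤

8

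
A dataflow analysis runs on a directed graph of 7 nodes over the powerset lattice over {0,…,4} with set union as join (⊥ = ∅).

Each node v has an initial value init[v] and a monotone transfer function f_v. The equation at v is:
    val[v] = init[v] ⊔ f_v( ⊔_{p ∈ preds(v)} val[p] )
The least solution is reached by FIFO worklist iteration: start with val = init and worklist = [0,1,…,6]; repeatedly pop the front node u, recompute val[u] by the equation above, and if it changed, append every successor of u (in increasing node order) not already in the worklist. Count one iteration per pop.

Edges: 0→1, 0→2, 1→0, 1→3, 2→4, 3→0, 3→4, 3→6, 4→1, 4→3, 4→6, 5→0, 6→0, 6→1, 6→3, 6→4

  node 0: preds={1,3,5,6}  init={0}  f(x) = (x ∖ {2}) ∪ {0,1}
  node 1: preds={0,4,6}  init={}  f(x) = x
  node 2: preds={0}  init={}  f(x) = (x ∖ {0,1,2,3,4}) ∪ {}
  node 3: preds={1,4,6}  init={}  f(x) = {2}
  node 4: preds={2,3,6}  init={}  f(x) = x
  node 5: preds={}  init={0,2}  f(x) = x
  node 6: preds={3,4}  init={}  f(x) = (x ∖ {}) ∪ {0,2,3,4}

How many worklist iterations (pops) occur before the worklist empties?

16

Worklist (16 pops):
  #1 pop 0: in={0,2} → {0,1} (was {0}); enqueue []
  #2 pop 1: in={0,1} → {0,1} (was {}); enqueue [0]
  #3 pop 2: in={0,1} → {} (no change)
  #4 pop 3: in={0,1} → {2} (was {}); enqueue []
  #5 pop 4: in={2} → {2} (was {}); enqueue [1,3]
  #6 pop 5: in={} → {0,2} (no change)
  #7 pop 6: in={2} → {0,2,3,4} (was {}); enqueue [4]
  #8 pop 0: in={0,1,2,3,4} → {0,1,3,4} (was {0,1}); enqueue [2]
  #9 pop 1: in={0,1,2,3,4} → {0,1,2,3,4} (was {0,1}); enqueue [0]
  #10 pop 3: in={0,1,2,3,4} → {2} (no change)
  #11 pop 4: in={0,2,3,4} → {0,2,3,4} (was {2}); enqueue [1,3,6]
  #12 pop 2: in={0,1,3,4} → {} (no change)
  #13 pop 0: in={0,1,2,3,4} → {0,1,3,4} (no change)
  #14 pop 1: in={0,1,2,3,4} → {0,1,2,3,4} (no change)
  #15 pop 3: in={0,1,2,3,4} → {2} (no change)
  #16 pop 6: in={0,2,3,4} → {0,2,3,4} (no change)

Fixpoint:
  val[0] = {0,1,3,4}
  val[1] = {0,1,2,3,4}
  val[2] = {}
  val[3] = {2}
  val[4] = {0,2,3,4}
  val[5] = {0,2}
  val[6] = {0,2,3,4}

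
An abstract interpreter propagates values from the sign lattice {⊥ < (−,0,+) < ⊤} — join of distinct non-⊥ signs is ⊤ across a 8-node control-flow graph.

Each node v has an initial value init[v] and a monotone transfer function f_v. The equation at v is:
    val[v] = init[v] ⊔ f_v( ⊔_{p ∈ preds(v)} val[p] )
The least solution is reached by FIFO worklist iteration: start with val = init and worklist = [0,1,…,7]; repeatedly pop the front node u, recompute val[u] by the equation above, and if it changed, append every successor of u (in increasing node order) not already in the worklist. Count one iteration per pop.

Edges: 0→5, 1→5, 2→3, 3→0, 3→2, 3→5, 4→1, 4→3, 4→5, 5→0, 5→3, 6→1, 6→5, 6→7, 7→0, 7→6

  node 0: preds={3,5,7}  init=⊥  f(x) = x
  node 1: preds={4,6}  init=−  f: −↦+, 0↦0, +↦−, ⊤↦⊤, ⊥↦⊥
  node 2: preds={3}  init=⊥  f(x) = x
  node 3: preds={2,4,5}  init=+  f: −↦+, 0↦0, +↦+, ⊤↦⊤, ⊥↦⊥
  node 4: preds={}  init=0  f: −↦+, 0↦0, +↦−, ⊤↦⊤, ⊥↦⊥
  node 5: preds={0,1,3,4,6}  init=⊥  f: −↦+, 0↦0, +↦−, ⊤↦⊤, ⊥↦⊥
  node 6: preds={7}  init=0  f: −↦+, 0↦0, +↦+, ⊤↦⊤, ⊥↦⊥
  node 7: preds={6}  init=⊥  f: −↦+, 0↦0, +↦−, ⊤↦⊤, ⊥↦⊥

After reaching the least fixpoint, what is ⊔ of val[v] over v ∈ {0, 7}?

Worklist (13 pops):
  #1 pop 0: in=+ → + (was ⊥); enqueue []
  #2 pop 1: in=0 → ⊤ (was −); enqueue []
  #3 pop 2: in=+ → + (was ⊥); enqueue []
  #4 pop 3: in=⊤ → ⊤ (was +); enqueue [0,2]
  #5 pop 4: in=⊥ → 0 (no change)
  #6 pop 5: in=⊤ → ⊤ (was ⊥); enqueue [3]
  #7 pop 6: in=⊥ → 0 (no change)
  #8 pop 7: in=0 → 0 (was ⊥); enqueue [6]
  #9 pop 0: in=⊤ → ⊤ (was +); enqueue [5]
  #10 pop 2: in=⊤ → ⊤ (was +); enqueue []
  #11 pop 3: in=⊤ → ⊤ (no change)
  #12 pop 6: in=0 → 0 (no change)
  #13 pop 5: in=⊤ → ⊤ (no change)

Fixpoint:
  val[0] = ⊤
  val[1] = ⊤
  val[2] = ⊤
  val[3] = ⊤
  val[4] = 0
  val[5] = ⊤
  val[6] = 0
  val[7] = 0

⊤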